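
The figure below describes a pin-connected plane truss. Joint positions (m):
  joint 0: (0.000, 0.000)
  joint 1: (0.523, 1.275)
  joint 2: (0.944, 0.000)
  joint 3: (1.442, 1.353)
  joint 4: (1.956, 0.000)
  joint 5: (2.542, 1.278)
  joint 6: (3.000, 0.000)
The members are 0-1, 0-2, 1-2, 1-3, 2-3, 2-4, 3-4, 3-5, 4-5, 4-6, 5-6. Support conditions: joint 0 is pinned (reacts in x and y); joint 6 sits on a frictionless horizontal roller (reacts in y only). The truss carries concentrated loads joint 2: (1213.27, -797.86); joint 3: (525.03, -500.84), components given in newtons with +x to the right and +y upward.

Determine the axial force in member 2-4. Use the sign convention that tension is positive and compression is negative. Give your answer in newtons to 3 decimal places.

838.977

N=7 nodes, M=11 members, R=3 reactions → 2N=14, M+R=14
member 0 (0-1): L=1.3781, (cx,cy)=(0.3795,0.9252)
member 1 (0-2): L=0.9440, (cx,cy)=(1.0000,0.0000)
member 2 (1-2): L=1.3427, (cx,cy)=(0.3135,-0.9496)
member 3 (1-3): L=0.9223, (cx,cy)=(0.9964,0.0846)
member 4 (2-3): L=1.4417, (cx,cy)=(0.3454,0.9384)
member 5 (2-4): L=1.0120, (cx,cy)=(1.0000,0.0000)
member 6 (3-4): L=1.4473, (cx,cy)=(0.3551,-0.9348)
member 7 (3-5): L=1.1026, (cx,cy)=(0.9977,-0.0680)
member 8 (4-5): L=1.4059, (cx,cy)=(0.4168,0.9090)
member 9 (4-6): L=1.0440, (cx,cy)=(1.0000,0.0000)
member 10 (5-6): L=1.3576, (cx,cy)=(0.3374,-0.9414)
solve A·x = −loads:
  F[0-1] = -616.2145 N (compression)
  F[0-2] = +1972.1587 N (tension)
  F[1-2] = +563.6898 N (tension)
  F[1-3] = -412.0773 N (compression)
  F[2-3] = +279.8182 N (tension)
  F[2-4] = +838.9773 N (tension)
  F[3-4] = -737.2952 N (compression)
  F[3-5] = -578.4792 N (compression)
  F[4-5] = +758.2366 N (tension)
  F[4-6] = +261.1050 N (tension)
  F[5-6] = -773.9591 N (compression)
  Rx@0 = -1738.3000 N
  Ry@0 = +570.1144 N
  Ry@6 = +728.5856 N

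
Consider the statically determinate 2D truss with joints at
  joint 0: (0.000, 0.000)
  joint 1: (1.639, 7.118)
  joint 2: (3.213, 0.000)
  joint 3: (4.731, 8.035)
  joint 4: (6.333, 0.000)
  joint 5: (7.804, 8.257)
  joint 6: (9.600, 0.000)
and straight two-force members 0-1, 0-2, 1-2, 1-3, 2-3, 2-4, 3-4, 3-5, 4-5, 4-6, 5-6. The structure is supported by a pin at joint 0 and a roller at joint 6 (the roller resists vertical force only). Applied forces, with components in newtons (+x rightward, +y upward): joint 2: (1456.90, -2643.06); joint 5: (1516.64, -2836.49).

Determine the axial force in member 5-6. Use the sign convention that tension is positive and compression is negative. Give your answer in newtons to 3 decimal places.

N=7 nodes, M=11 members, R=3 reactions → 2N=14, M+R=14
member 0 (0-1): L=7.3043, (cx,cy)=(0.2244,0.9745)
member 1 (0-2): L=3.2130, (cx,cy)=(1.0000,0.0000)
member 2 (1-2): L=7.2900, (cx,cy)=(0.2159,-0.9764)
member 3 (1-3): L=3.2251, (cx,cy)=(0.9587,0.2843)
member 4 (2-3): L=8.1771, (cx,cy)=(0.1856,0.9826)
member 5 (2-4): L=3.1200, (cx,cy)=(1.0000,0.0000)
member 6 (3-4): L=8.1931, (cx,cy)=(0.1955,-0.9807)
member 7 (3-5): L=3.0810, (cx,cy)=(0.9974,0.0721)
member 8 (4-5): L=8.3870, (cx,cy)=(0.1754,0.9845)
member 9 (4-6): L=3.2670, (cx,cy)=(1.0000,0.0000)
member 10 (5-6): L=8.4501, (cx,cy)=(0.2125,-0.9772)
solve A·x = −loads:
  F[0-1] = -1010.4186 N (compression)
  F[0-2] = +3200.2674 N (tension)
  F[1-2] = +881.7480 N (tension)
  F[1-3] = -435.0656 N (compression)
  F[2-3] = +1813.6350 N (tension)
  F[2-4] = +1597.0664 N (tension)
  F[3-4] = -1672.8777 N (compression)
  F[3-5] = +247.3131 N (tension)
  F[4-5] = +1666.4187 N (tension)
  F[4-6] = +977.6960 N (tension)
  F[5-6] = -4599.9993 N (compression)
  Rx@0 = -2973.5400 N
  Ry@0 = +984.6525 N
  Ry@6 = +4494.8975 N

-4599.999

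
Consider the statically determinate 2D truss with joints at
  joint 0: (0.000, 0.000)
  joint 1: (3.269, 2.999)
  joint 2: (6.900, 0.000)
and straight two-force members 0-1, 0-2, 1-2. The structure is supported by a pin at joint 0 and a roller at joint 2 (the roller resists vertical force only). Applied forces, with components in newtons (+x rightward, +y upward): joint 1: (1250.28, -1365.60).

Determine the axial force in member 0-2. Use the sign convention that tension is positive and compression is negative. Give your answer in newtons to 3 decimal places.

1441.257

N=3 nodes, M=3 members, R=3 reactions → 2N=6, M+R=6
member 0 (0-1): L=4.4363, (cx,cy)=(0.7369,0.6760)
member 1 (0-2): L=6.9000, (cx,cy)=(1.0000,0.0000)
member 2 (1-2): L=4.7094, (cx,cy)=(0.7710,-0.6368)
solve A·x = −loads:
  F[0-1] = -259.1688 N (compression)
  F[0-2] = +1441.2570 N (tension)
  F[1-2] = -1869.2955 N (compression)
  Rx@0 = -1250.2800 N
  Ry@0 = +175.2035 N
  Ry@2 = +1190.3965 N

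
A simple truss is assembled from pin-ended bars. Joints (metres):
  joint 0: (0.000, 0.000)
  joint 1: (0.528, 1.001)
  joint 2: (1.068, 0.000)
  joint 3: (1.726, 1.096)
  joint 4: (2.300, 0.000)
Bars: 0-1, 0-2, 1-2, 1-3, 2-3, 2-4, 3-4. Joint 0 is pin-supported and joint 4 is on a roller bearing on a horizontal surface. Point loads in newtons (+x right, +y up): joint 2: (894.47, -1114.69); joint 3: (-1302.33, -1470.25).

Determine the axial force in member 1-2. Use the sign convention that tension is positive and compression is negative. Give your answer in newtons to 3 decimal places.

N=5 nodes, M=7 members, R=3 reactions → 2N=10, M+R=10
member 0 (0-1): L=1.1317, (cx,cy)=(0.4665,0.8845)
member 1 (0-2): L=1.0680, (cx,cy)=(1.0000,0.0000)
member 2 (1-2): L=1.1374, (cx,cy)=(0.4748,-0.8801)
member 3 (1-3): L=1.2018, (cx,cy)=(0.9969,0.0791)
member 4 (2-3): L=1.2784, (cx,cy)=(0.5147,0.8574)
member 5 (2-4): L=1.2320, (cx,cy)=(1.0000,0.0000)
member 6 (3-4): L=1.2372, (cx,cy)=(0.4639,-0.8859)
solve A·x = −loads:
  F[0-1] = -1791.5260 N (compression)
  F[0-2] = +427.9719 N (tension)
  F[1-2] = +1654.3850 N (tension)
  F[1-3] = -1626.3925 N (compression)
  F[2-3] = -398.1321 N (compression)
  F[2-4] = +523.9018 N (tension)
  F[3-4] = -1129.2286 N (compression)
  Rx@0 = +407.8600 N
  Ry@0 = +1584.5979 N
  Ry@4 = +1000.3421 N

1654.385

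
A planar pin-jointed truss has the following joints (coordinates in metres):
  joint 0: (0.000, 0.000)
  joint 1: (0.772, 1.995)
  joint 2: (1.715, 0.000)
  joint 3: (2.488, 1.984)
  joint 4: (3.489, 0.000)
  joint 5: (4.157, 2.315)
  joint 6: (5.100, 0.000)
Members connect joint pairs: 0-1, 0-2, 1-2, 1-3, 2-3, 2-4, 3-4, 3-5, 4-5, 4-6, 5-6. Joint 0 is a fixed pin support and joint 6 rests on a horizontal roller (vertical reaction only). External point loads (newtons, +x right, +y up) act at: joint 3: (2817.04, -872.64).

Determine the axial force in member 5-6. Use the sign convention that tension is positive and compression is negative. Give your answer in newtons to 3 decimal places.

-1642.991

N=7 nodes, M=11 members, R=3 reactions → 2N=14, M+R=14
member 0 (0-1): L=2.1392, (cx,cy)=(0.3609,0.9326)
member 1 (0-2): L=1.7150, (cx,cy)=(1.0000,0.0000)
member 2 (1-2): L=2.2066, (cx,cy)=(0.4273,-0.9041)
member 3 (1-3): L=1.7160, (cx,cy)=(1.0000,-0.0064)
member 4 (2-3): L=2.1293, (cx,cy)=(0.3630,0.9318)
member 5 (2-4): L=1.7740, (cx,cy)=(1.0000,0.0000)
member 6 (3-4): L=2.2222, (cx,cy)=(0.4505,-0.8928)
member 7 (3-5): L=1.7015, (cx,cy)=(0.9809,0.1945)
member 8 (4-5): L=2.4094, (cx,cy)=(0.2772,0.9608)
member 9 (4-6): L=1.6110, (cx,cy)=(1.0000,0.0000)
member 10 (5-6): L=2.4997, (cx,cy)=(0.3772,-0.9261)
solve A·x = −loads:
  F[0-1] = +695.8494 N (tension)
  F[0-2] = +2565.9155 N (tension)
  F[1-2] = -721.7683 N (compression)
  F[1-3] = +559.5808 N (tension)
  F[2-3] = +700.3214 N (tension)
  F[2-4] = +2003.2292 N (tension)
  F[3-4] = -1953.7832 N (compression)
  F[3-5] = -1145.0209 N (compression)
  F[4-5] = +1815.5078 N (tension)
  F[4-6] = +619.8118 N (tension)
  F[5-6] = -1642.9908 N (compression)
  Rx@0 = -2817.0400 N
  Ry@0 = -648.9552 N
  Ry@6 = +1521.5952 N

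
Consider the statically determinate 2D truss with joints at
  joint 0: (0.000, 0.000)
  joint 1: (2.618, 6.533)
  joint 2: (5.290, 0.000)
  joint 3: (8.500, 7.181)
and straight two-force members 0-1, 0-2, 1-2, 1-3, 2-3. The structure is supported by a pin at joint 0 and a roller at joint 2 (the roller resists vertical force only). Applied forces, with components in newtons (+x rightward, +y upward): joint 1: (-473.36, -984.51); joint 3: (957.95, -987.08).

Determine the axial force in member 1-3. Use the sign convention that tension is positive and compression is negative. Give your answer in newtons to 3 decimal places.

N=4 nodes, M=5 members, R=3 reactions → 2N=8, M+R=8
member 0 (0-1): L=7.0380, (cx,cy)=(0.3720,0.9282)
member 1 (0-2): L=5.2900, (cx,cy)=(1.0000,0.0000)
member 2 (1-2): L=7.0583, (cx,cy)=(0.3786,-0.9256)
member 3 (1-3): L=5.9176, (cx,cy)=(0.9940,0.1095)
member 4 (2-3): L=7.8658, (cx,cy)=(0.4081,0.9129)
solve A·x = −loads:
  F[0-1] = +880.6812 N (tension)
  F[0-2] = +156.9955 N (tension)
  F[1-2] = -1771.7252 N (compression)
  F[1-3] = +1480.5644 N (tension)
  F[2-3] = -1258.8000 N (compression)
  Rx@0 = -484.5900 N
  Ry@0 = -817.4847 N
  Ry@2 = +2789.0747 N

1480.564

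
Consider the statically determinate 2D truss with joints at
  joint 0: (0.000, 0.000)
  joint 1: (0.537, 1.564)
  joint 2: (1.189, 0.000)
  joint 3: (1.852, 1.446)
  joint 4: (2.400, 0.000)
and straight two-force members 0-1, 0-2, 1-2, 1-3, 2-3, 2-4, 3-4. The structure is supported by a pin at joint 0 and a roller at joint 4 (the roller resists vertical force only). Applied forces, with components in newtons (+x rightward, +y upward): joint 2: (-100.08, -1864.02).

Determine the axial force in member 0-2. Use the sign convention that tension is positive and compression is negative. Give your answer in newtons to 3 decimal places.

222.859

N=5 nodes, M=7 members, R=3 reactions → 2N=10, M+R=10
member 0 (0-1): L=1.6536, (cx,cy)=(0.3247,0.9458)
member 1 (0-2): L=1.1890, (cx,cy)=(1.0000,0.0000)
member 2 (1-2): L=1.6945, (cx,cy)=(0.3848,-0.9230)
member 3 (1-3): L=1.3203, (cx,cy)=(0.9960,-0.0894)
member 4 (2-3): L=1.5907, (cx,cy)=(0.4168,0.9090)
member 5 (2-4): L=1.2110, (cx,cy)=(1.0000,0.0000)
member 6 (3-4): L=1.5464, (cx,cy)=(0.3544,-0.9351)
solve A·x = −loads:
  F[0-1] = -994.4499 N (compression)
  F[0-2] = +222.8594 N (tension)
  F[1-2] = +1091.2267 N (tension)
  F[1-3] = -745.8095 N (compression)
  F[2-3] = +942.5798 N (tension)
  F[2-4] = +349.9721 N (tension)
  F[3-4] = -987.5581 N (compression)
  Rx@0 = +100.0800 N
  Ry@0 = +940.5534 N
  Ry@4 = +923.4666 N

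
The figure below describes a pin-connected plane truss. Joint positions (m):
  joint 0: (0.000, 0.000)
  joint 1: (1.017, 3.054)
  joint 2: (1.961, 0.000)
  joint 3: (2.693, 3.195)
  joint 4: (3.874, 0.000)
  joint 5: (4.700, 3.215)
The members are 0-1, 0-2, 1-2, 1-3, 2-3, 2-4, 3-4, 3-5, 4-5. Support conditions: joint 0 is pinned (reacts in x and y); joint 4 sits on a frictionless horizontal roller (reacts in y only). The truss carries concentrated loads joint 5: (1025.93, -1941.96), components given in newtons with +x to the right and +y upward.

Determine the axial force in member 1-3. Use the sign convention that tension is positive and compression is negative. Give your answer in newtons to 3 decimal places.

N=6 nodes, M=9 members, R=3 reactions → 2N=12, M+R=12
member 0 (0-1): L=3.2189, (cx,cy)=(0.3159,0.9488)
member 1 (0-2): L=1.9610, (cx,cy)=(1.0000,0.0000)
member 2 (1-2): L=3.1966, (cx,cy)=(0.2953,-0.9554)
member 3 (1-3): L=1.6819, (cx,cy)=(0.9965,0.0838)
member 4 (2-3): L=3.2778, (cx,cy)=(0.2233,0.9747)
member 5 (2-4): L=1.9130, (cx,cy)=(1.0000,0.0000)
member 6 (3-4): L=3.4063, (cx,cy)=(0.3467,-0.9380)
member 7 (3-5): L=2.0071, (cx,cy)=(1.0000,0.0100)
member 8 (4-5): L=3.3194, (cx,cy)=(0.2488,0.9685)
solve A·x = −loads:
  F[0-1] = +1333.7897 N (tension)
  F[0-2] = +604.5216 N (tension)
  F[1-2] = -1254.8054 N (compression)
  F[1-3] = +794.7710 N (tension)
  F[2-3] = +1229.9019 N (tension)
  F[2-4] = -40.7072 N (compression)
  F[3-4] = -1332.9121 N (compression)
  F[3-5] = +1528.8496 N (tension)
  F[4-5] = -2020.7577 N (compression)
  Rx@0 = -1025.9300 N
  Ry@0 = -1265.4682 N
  Ry@4 = +3207.4282 N

794.771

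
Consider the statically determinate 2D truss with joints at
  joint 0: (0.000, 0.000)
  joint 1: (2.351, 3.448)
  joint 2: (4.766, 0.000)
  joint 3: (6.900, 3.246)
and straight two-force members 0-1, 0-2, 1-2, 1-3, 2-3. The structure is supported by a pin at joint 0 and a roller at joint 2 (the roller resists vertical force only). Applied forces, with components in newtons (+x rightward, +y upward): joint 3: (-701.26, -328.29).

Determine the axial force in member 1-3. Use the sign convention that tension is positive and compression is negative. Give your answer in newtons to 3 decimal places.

N=4 nodes, M=5 members, R=3 reactions → 2N=8, M+R=8
member 0 (0-1): L=4.1732, (cx,cy)=(0.5634,0.8262)
member 1 (0-2): L=4.7660, (cx,cy)=(1.0000,0.0000)
member 2 (1-2): L=4.2096, (cx,cy)=(0.5737,-0.8191)
member 3 (1-3): L=4.5535, (cx,cy)=(0.9990,-0.0444)
member 4 (2-3): L=3.8846, (cx,cy)=(0.5493,0.8356)
solve A·x = −loads:
  F[0-1] = -400.1571 N (compression)
  F[0-2] = -475.8308 N (compression)
  F[1-2] = +429.2169 N (tension)
  F[1-3] = -472.1295 N (compression)
  F[2-3] = -417.9458 N (compression)
  Rx@0 = +701.2600 N
  Ry@0 = +330.6167 N
  Ry@2 = -2.3267 N

-472.130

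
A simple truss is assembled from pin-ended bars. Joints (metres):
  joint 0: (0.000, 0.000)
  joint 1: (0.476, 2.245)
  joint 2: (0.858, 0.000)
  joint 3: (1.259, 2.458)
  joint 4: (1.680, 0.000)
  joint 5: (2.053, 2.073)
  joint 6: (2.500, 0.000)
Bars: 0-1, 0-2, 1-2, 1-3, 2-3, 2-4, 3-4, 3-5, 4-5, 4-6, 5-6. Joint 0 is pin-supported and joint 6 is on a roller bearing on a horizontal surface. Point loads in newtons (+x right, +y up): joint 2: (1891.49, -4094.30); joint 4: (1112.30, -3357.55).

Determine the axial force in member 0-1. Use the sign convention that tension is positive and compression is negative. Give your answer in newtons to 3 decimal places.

N=7 nodes, M=11 members, R=3 reactions → 2N=14, M+R=14
member 0 (0-1): L=2.2949, (cx,cy)=(0.2074,0.9783)
member 1 (0-2): L=0.8580, (cx,cy)=(1.0000,0.0000)
member 2 (1-2): L=2.2773, (cx,cy)=(0.1677,-0.9858)
member 3 (1-3): L=0.8115, (cx,cy)=(0.9649,0.2625)
member 4 (2-3): L=2.4905, (cx,cy)=(0.1610,0.9870)
member 5 (2-4): L=0.8220, (cx,cy)=(1.0000,0.0000)
member 6 (3-4): L=2.4938, (cx,cy)=(0.1688,-0.9856)
member 7 (3-5): L=0.8824, (cx,cy)=(0.8998,-0.4363)
member 8 (4-5): L=2.1063, (cx,cy)=(0.1771,0.9842)
member 9 (4-6): L=0.8200, (cx,cy)=(1.0000,0.0000)
member 10 (5-6): L=2.1206, (cx,cy)=(0.2108,-0.9775)
solve A·x = −loads:
  F[0-1] = -3874.6757 N (compression)
  F[0-2] = +3807.4588 N (tension)
  F[1-2] = +3462.8415 N (tension)
  F[1-3] = -1434.8570 N (compression)
  F[2-3] = +689.5220 N (tension)
  F[2-4] = +2385.8212 N (tension)
  F[3-4] = +347.0125 N (tension)
  F[3-5] = -1480.4431 N (compression)
  F[4-5] = +3063.9440 N (tension)
  F[4-6] = +789.5140 N (tension)
  F[5-6] = -3745.5915 N (compression)
  Rx@0 = -3003.7900 N
  Ry@0 = +3790.4126 N
  Ry@6 = +3661.4374 N

-3874.676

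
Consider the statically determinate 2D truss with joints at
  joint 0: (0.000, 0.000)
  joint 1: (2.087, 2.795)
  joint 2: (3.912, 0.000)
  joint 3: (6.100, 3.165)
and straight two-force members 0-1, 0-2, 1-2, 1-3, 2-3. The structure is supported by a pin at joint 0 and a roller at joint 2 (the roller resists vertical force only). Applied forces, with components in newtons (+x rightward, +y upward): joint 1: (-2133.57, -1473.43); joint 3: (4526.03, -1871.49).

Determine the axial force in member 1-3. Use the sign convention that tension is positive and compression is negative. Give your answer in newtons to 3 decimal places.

N=4 nodes, M=5 members, R=3 reactions → 2N=8, M+R=8
member 0 (0-1): L=3.4882, (cx,cy)=(0.5983,0.8013)
member 1 (0-2): L=3.9120, (cx,cy)=(1.0000,0.0000)
member 2 (1-2): L=3.3381, (cx,cy)=(0.5467,-0.8373)
member 3 (1-3): L=4.0300, (cx,cy)=(0.9958,0.0918)
member 4 (2-3): L=3.8477, (cx,cy)=(0.5687,0.8226)
solve A·x = −loads:
  F[0-1] = +3116.0126 N (tension)
  F[0-2] = +528.1450 N (tension)
  F[1-2] = -4057.1256 N (compression)
  F[1-3] = +6242.3804 N (tension)
  F[2-3] = -2971.8955 N (compression)
  Rx@0 = -2392.4600 N
  Ry@0 = -2496.7707 N
  Ry@2 = +5841.6907 N

6242.380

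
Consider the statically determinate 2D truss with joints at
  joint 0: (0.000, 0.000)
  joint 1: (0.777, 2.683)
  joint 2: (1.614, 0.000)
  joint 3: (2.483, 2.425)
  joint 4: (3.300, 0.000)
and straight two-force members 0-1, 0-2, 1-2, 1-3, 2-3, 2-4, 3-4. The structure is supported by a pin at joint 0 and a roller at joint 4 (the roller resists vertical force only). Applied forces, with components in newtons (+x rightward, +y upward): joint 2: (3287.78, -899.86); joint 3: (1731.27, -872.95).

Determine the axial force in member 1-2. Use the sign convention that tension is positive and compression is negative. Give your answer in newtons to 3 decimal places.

-684.345

N=5 nodes, M=7 members, R=3 reactions → 2N=10, M+R=10
member 0 (0-1): L=2.7932, (cx,cy)=(0.2782,0.9605)
member 1 (0-2): L=1.6140, (cx,cy)=(1.0000,0.0000)
member 2 (1-2): L=2.8105, (cx,cy)=(0.2978,-0.9546)
member 3 (1-3): L=1.7254, (cx,cy)=(0.9888,-0.1495)
member 4 (2-3): L=2.5760, (cx,cy)=(0.3373,0.9414)
member 5 (2-4): L=1.6860, (cx,cy)=(1.0000,0.0000)
member 6 (3-4): L=2.5589, (cx,cy)=(0.3193,-0.9477)
solve A·x = −loads:
  F[0-1] = +620.8575 N (tension)
  F[0-2] = +4846.3454 N (tension)
  F[1-2] = -684.3448 N (compression)
  F[1-3] = +380.7898 N (tension)
  F[2-3] = +1649.8660 N (tension)
  F[2-4] = +798.1882 N (tension)
  F[3-4] = -2500.0078 N (compression)
  Rx@0 = -5019.0500 N
  Ry@0 = -596.3532 N
  Ry@4 = +2369.1632 N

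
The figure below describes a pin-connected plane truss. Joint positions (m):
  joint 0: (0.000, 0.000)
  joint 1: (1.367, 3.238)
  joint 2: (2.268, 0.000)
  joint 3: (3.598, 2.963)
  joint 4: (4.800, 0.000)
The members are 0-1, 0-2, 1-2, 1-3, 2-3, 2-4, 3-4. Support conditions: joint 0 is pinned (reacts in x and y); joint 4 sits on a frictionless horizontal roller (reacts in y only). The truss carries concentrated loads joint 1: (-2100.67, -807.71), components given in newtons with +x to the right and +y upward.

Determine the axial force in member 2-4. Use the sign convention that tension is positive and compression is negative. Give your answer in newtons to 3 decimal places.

-481.550

N=5 nodes, M=7 members, R=3 reactions → 2N=10, M+R=10
member 0 (0-1): L=3.5147, (cx,cy)=(0.3889,0.9213)
member 1 (0-2): L=2.2680, (cx,cy)=(1.0000,0.0000)
member 2 (1-2): L=3.3610, (cx,cy)=(0.2681,-0.9634)
member 3 (1-3): L=2.2479, (cx,cy)=(0.9925,-0.1223)
member 4 (2-3): L=3.2478, (cx,cy)=(0.4095,0.9123)
member 5 (2-4): L=2.5320, (cx,cy)=(1.0000,0.0000)
member 6 (3-4): L=3.1975, (cx,cy)=(0.3759,-0.9267)
solve A·x = −loads:
  F[0-1] = -2165.2369 N (compression)
  F[0-2] = -1258.5347 N (compression)
  F[1-2] = +1109.1649 N (tension)
  F[1-3] = +968.4716 N (tension)
  F[2-3] = -1171.2808 N (compression)
  F[2-4] = -481.5496 N (compression)
  F[3-4] = +1281.0046 N (tension)
  Rx@0 = +2100.6700 N
  Ry@0 = +1994.7579 N
  Ry@4 = -1187.0479 N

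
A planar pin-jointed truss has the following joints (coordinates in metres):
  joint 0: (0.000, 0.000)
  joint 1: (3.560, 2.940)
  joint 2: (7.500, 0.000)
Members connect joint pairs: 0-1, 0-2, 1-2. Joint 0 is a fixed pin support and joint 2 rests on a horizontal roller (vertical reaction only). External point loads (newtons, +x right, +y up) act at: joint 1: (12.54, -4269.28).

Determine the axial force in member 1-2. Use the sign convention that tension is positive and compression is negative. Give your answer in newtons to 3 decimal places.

N=3 nodes, M=3 members, R=3 reactions → 2N=6, M+R=6
member 0 (0-1): L=4.6171, (cx,cy)=(0.7711,0.6368)
member 1 (0-2): L=7.5000, (cx,cy)=(1.0000,0.0000)
member 2 (1-2): L=4.9160, (cx,cy)=(0.8015,-0.5980)
solve A·x = −loads:
  F[0-1] = -3514.4262 N (compression)
  F[0-2] = +2722.3532 N (tension)
  F[1-2] = -3396.7330 N (compression)
  Rx@0 = -12.5400 N
  Ry@0 = +2237.8794 N
  Ry@2 = +2031.4006 N

-3396.733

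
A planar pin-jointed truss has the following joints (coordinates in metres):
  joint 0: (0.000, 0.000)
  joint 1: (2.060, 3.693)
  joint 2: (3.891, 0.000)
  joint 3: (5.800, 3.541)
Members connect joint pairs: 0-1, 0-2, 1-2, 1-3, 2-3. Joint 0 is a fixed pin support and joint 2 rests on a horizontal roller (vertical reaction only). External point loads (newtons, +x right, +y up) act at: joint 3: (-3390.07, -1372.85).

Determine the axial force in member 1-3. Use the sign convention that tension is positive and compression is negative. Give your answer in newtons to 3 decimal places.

-2595.272

N=4 nodes, M=5 members, R=3 reactions → 2N=8, M+R=8
member 0 (0-1): L=4.2287, (cx,cy)=(0.4871,0.8733)
member 1 (0-2): L=3.8910, (cx,cy)=(1.0000,0.0000)
member 2 (1-2): L=4.1220, (cx,cy)=(0.4442,-0.8959)
member 3 (1-3): L=3.7431, (cx,cy)=(0.9992,-0.0406)
member 4 (2-3): L=4.0228, (cx,cy)=(0.4745,0.8802)
solve A·x = −loads:
  F[0-1] = -2761.3981 N (compression)
  F[0-2] = -2044.8602 N (compression)
  F[1-2] = +2809.3514 N (tension)
  F[1-3] = -2595.2723 N (compression)
  F[2-3] = -1679.3756 N (compression)
  Rx@0 = +3390.0700 N
  Ry@0 = +2411.5824 N
  Ry@2 = -1038.7324 N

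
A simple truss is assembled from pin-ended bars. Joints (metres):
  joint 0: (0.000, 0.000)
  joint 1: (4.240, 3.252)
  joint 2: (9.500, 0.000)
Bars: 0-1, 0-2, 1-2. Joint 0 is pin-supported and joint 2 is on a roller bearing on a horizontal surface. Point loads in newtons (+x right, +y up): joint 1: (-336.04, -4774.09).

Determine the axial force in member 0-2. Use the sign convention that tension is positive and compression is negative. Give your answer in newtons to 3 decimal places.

3260.359

N=3 nodes, M=3 members, R=3 reactions → 2N=6, M+R=6
member 0 (0-1): L=5.3435, (cx,cy)=(0.7935,0.6086)
member 1 (0-2): L=9.5000, (cx,cy)=(1.0000,0.0000)
member 2 (1-2): L=6.1841, (cx,cy)=(0.8506,-0.5259)
solve A·x = −loads:
  F[0-1] = -4532.4044 N (compression)
  F[0-2] = +3260.3588 N (tension)
  F[1-2] = -3833.1536 N (compression)
  Rx@0 = +336.0400 N
  Ry@0 = +2758.3701 N
  Ry@2 = +2015.7199 N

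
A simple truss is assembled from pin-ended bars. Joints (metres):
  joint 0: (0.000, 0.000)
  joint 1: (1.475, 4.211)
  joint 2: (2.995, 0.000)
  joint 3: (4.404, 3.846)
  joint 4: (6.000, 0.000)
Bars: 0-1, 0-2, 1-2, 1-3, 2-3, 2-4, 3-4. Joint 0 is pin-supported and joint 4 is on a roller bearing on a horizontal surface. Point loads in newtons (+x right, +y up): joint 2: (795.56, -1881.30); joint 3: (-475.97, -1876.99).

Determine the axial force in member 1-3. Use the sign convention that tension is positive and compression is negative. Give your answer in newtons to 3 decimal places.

-1310.804

N=5 nodes, M=7 members, R=3 reactions → 2N=10, M+R=10
member 0 (0-1): L=4.4619, (cx,cy)=(0.3306,0.9438)
member 1 (0-2): L=2.9950, (cx,cy)=(1.0000,0.0000)
member 2 (1-2): L=4.4769, (cx,cy)=(0.3395,-0.9406)
member 3 (1-3): L=2.9517, (cx,cy)=(0.9923,-0.1237)
member 4 (2-3): L=4.0960, (cx,cy)=(0.3440,0.9390)
member 5 (2-4): L=3.0050, (cx,cy)=(1.0000,0.0000)
member 6 (3-4): L=4.1640, (cx,cy)=(0.3833,-0.9236)
solve A·x = −loads:
  F[0-1] = -1850.6406 N (compression)
  F[0-2] = +931.3748 N (tension)
  F[1-2] = +2029.2242 N (tension)
  F[1-3] = -1310.8042 N (compression)
  F[2-3] = -29.1672 N (compression)
  F[2-4] = +834.8068 N (tension)
  F[3-4] = -2178.0321 N (compression)
  Rx@0 = -319.5900 N
  Ry@0 = +1746.5939 N
  Ry@4 = +2011.6961 N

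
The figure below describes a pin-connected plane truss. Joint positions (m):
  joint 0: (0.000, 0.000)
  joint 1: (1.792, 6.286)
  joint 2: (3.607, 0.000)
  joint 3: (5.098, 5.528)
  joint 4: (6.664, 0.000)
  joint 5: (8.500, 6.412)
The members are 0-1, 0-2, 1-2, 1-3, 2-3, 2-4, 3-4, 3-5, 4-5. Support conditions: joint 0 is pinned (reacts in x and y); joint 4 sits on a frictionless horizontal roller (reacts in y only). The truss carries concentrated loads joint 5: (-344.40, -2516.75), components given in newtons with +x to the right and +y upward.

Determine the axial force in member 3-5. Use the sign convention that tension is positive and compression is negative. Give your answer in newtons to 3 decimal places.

419.985

N=6 nodes, M=9 members, R=3 reactions → 2N=12, M+R=12
member 0 (0-1): L=6.5364, (cx,cy)=(0.2742,0.9617)
member 1 (0-2): L=3.6070, (cx,cy)=(1.0000,0.0000)
member 2 (1-2): L=6.5428, (cx,cy)=(0.2774,-0.9608)
member 3 (1-3): L=3.3918, (cx,cy)=(0.9747,-0.2235)
member 4 (2-3): L=5.7255, (cx,cy)=(0.2604,0.9655)
member 5 (2-4): L=3.0570, (cx,cy)=(1.0000,0.0000)
member 6 (3-4): L=5.7455, (cx,cy)=(0.2726,-0.9621)
member 7 (3-5): L=3.5150, (cx,cy)=(0.9679,0.2515)
member 8 (4-5): L=6.6697, (cx,cy)=(0.2753,0.9614)
solve A·x = −loads:
  F[0-1] = +376.4369 N (tension)
  F[0-2] = -447.6022 N (compression)
  F[1-2] = -429.8904 N (compression)
  F[1-3] = +228.2281 N (tension)
  F[2-3] = +427.7779 N (tension)
  F[2-4] = -678.2543 N (compression)
  F[3-4] = -266.4789 N (compression)
  F[3-5] = +419.9846 N (tension)
  F[4-5] = -2727.7602 N (compression)
  Rx@0 = +344.4000 N
  Ry@0 = -362.0138 N
  Ry@4 = +2878.7638 N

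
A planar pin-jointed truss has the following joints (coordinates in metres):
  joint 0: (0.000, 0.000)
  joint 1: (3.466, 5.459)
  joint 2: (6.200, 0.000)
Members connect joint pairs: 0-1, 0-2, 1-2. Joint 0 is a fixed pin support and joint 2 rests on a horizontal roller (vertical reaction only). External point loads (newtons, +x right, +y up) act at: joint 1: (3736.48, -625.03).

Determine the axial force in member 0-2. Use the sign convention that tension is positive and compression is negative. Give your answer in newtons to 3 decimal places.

1822.661

N=3 nodes, M=3 members, R=3 reactions → 2N=6, M+R=6
member 0 (0-1): L=6.4664, (cx,cy)=(0.5360,0.8442)
member 1 (0-2): L=6.2000, (cx,cy)=(1.0000,0.0000)
member 2 (1-2): L=6.1054, (cx,cy)=(0.4478,-0.8941)
solve A·x = −loads:
  F[0-1] = +3570.5267 N (tension)
  F[0-2] = +1822.6611 N (tension)
  F[1-2] = -4070.2286 N (compression)
  Rx@0 = -3736.4800 N
  Ry@0 = -3014.2923 N
  Ry@2 = +3639.3223 N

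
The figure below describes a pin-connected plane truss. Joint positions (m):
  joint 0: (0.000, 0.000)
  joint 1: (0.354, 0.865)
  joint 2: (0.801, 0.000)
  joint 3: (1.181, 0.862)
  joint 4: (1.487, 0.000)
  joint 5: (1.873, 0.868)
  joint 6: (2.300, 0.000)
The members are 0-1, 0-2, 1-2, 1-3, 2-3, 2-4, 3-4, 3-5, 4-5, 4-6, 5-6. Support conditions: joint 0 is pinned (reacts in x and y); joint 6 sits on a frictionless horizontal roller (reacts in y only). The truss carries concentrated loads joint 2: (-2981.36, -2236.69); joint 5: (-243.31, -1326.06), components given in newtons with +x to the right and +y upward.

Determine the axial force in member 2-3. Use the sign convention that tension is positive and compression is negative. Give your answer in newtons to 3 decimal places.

N=7 nodes, M=11 members, R=3 reactions → 2N=14, M+R=14
member 0 (0-1): L=0.9346, (cx,cy)=(0.3788,0.9255)
member 1 (0-2): L=0.8010, (cx,cy)=(1.0000,0.0000)
member 2 (1-2): L=0.9737, (cx,cy)=(0.4591,-0.8884)
member 3 (1-3): L=0.8270, (cx,cy)=(1.0000,-0.0036)
member 4 (2-3): L=0.9420, (cx,cy)=(0.4034,0.9150)
member 5 (2-4): L=0.6860, (cx,cy)=(1.0000,0.0000)
member 6 (3-4): L=0.9147, (cx,cy)=(0.3345,-0.9424)
member 7 (3-5): L=0.6920, (cx,cy)=(1.0000,0.0087)
member 8 (4-5): L=0.9500, (cx,cy)=(0.4063,0.9137)
member 9 (4-6): L=0.8130, (cx,cy)=(1.0000,0.0000)
member 10 (5-6): L=0.9673, (cx,cy)=(0.4414,-0.8973)
solve A·x = −loads:
  F[0-1] = -1940.3085 N (compression)
  F[0-2] = -2489.7630 N (compression)
  F[1-2] = +2028.1508 N (tension)
  F[1-3] = -1666.0169 N (compression)
  F[2-3] = +475.2823 N (tension)
  F[2-4] = +1230.9771 N (tension)
  F[3-4] = -479.9886 N (compression)
  F[3-5] = -1313.7634 N (compression)
  F[4-5] = +495.0432 N (tension)
  F[4-6] = +869.2513 N (tension)
  F[5-6] = -1969.2374 N (compression)
  Rx@0 = +3224.6700 N
  Ry@0 = +1795.7474 N
  Ry@6 = +1767.0026 N

475.282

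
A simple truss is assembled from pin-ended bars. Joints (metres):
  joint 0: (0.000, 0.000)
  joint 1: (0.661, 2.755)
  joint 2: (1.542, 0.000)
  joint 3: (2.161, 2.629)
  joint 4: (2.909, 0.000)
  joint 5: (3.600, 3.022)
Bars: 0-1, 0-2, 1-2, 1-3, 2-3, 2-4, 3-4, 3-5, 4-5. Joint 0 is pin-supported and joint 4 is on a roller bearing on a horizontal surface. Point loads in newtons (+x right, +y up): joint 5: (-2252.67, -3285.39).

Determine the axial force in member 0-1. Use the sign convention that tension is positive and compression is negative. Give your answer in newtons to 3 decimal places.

-1604.034

N=6 nodes, M=9 members, R=3 reactions → 2N=12, M+R=12
member 0 (0-1): L=2.8332, (cx,cy)=(0.2333,0.9724)
member 1 (0-2): L=1.5420, (cx,cy)=(1.0000,0.0000)
member 2 (1-2): L=2.8924, (cx,cy)=(0.3046,-0.9525)
member 3 (1-3): L=1.5053, (cx,cy)=(0.9965,-0.0837)
member 4 (2-3): L=2.7009, (cx,cy)=(0.2292,0.9734)
member 5 (2-4): L=1.3670, (cx,cy)=(1.0000,0.0000)
member 6 (3-4): L=2.7333, (cx,cy)=(0.2737,-0.9618)
member 7 (3-5): L=1.4917, (cx,cy)=(0.9647,0.2635)
member 8 (4-5): L=3.1000, (cx,cy)=(0.2229,0.9748)
solve A·x = −loads:
  F[0-1] = -1604.0337 N (compression)
  F[0-2] = -1878.4390 N (compression)
  F[1-2] = +1716.6953 N (tension)
  F[1-3] = -900.2745 N (compression)
  F[2-3] = -1679.8373 N (compression)
  F[2-4] = -970.5635 N (compression)
  F[3-4] = +1166.9471 N (tension)
  F[3-5] = -1660.1006 N (compression)
  F[4-5] = -2921.5279 N (compression)
  Rx@0 = +2252.6700 N
  Ry@0 = +1559.7677 N
  Ry@4 = +1725.6223 N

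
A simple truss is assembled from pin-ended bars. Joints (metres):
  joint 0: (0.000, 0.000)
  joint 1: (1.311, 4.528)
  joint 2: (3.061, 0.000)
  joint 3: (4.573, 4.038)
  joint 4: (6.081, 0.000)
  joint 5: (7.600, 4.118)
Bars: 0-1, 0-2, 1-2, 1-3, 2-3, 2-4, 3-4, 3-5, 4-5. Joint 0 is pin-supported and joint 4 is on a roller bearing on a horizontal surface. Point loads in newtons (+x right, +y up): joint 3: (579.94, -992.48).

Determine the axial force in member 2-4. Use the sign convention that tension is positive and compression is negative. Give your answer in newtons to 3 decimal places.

422.546

N=6 nodes, M=9 members, R=3 reactions → 2N=12, M+R=12
member 0 (0-1): L=4.7140, (cx,cy)=(0.2781,0.9605)
member 1 (0-2): L=3.0610, (cx,cy)=(1.0000,0.0000)
member 2 (1-2): L=4.8544, (cx,cy)=(0.3605,-0.9328)
member 3 (1-3): L=3.2986, (cx,cy)=(0.9889,-0.1485)
member 4 (2-3): L=4.3118, (cx,cy)=(0.3507,0.9365)
member 5 (2-4): L=3.0200, (cx,cy)=(1.0000,0.0000)
member 6 (3-4): L=4.3104, (cx,cy)=(0.3499,-0.9368)
member 7 (3-5): L=3.0281, (cx,cy)=(0.9997,0.0264)
member 8 (4-5): L=4.3892, (cx,cy)=(0.3461,0.9382)
solve A·x = −loads:
  F[0-1] = +144.6881 N (tension)
  F[0-2] = +539.7008 N (tension)
  F[1-2] = -165.0617 N (compression)
  F[1-3] = +100.8625 N (tension)
  F[2-3] = +164.4024 N (tension)
  F[2-4] = +422.5463 N (tension)
  F[3-4] = -1207.7861 N (compression)
  F[3-5] = +0.0000 N (tension)
  F[4-5] = -0.0000 N (compression)
  Rx@0 = -579.9400 N
  Ry@0 = -138.9801 N
  Ry@4 = +1131.4601 N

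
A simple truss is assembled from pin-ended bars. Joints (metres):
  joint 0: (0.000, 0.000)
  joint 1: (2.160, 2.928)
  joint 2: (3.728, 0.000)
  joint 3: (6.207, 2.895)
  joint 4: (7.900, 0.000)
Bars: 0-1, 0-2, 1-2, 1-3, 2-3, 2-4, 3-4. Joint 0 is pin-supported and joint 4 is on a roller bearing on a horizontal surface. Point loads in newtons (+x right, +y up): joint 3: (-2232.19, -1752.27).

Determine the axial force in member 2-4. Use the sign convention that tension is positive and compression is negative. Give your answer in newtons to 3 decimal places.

326.760

N=5 nodes, M=7 members, R=3 reactions → 2N=10, M+R=10
member 0 (0-1): L=3.6385, (cx,cy)=(0.5936,0.8047)
member 1 (0-2): L=3.7280, (cx,cy)=(1.0000,0.0000)
member 2 (1-2): L=3.3214, (cx,cy)=(0.4721,-0.8816)
member 3 (1-3): L=4.0471, (cx,cy)=(1.0000,-0.0082)
member 4 (2-3): L=3.8114, (cx,cy)=(0.6504,0.7596)
member 5 (2-4): L=4.1720, (cx,cy)=(1.0000,0.0000)
member 6 (3-4): L=3.3537, (cx,cy)=(0.5048,-0.8632)
solve A·x = −loads:
  F[0-1] = -1483.1379 N (compression)
  F[0-2] = -1351.7267 N (compression)
  F[1-2] = +1367.9999 N (tension)
  F[1-3] = -1526.3299 N (compression)
  F[2-3] = -1587.6881 N (compression)
  F[2-4] = +326.7596 N (tension)
  F[3-4] = -647.2843 N (compression)
  Rx@0 = +2232.1900 N
  Ry@0 = +1193.5169 N
  Ry@4 = +558.7531 N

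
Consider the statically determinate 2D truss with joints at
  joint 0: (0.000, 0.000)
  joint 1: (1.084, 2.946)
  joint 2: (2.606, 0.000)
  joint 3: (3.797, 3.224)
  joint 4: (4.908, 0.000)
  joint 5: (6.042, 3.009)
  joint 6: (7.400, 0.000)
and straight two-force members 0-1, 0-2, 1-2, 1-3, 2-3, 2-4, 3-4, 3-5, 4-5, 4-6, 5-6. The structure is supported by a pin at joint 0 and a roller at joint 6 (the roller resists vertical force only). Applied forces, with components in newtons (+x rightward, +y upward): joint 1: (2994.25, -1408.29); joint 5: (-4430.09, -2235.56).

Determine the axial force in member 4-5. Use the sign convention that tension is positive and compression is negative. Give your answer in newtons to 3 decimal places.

-1339.861

N=7 nodes, M=11 members, R=3 reactions → 2N=14, M+R=14
member 0 (0-1): L=3.1391, (cx,cy)=(0.3453,0.9385)
member 1 (0-2): L=2.6060, (cx,cy)=(1.0000,0.0000)
member 2 (1-2): L=3.3159, (cx,cy)=(0.4590,-0.8884)
member 3 (1-3): L=2.7272, (cx,cy)=(0.9948,0.1019)
member 4 (2-3): L=3.4370, (cx,cy)=(0.3465,0.9380)
member 5 (2-4): L=2.3020, (cx,cy)=(1.0000,0.0000)
member 6 (3-4): L=3.4101, (cx,cy)=(0.3258,-0.9454)
member 7 (3-5): L=2.2553, (cx,cy)=(0.9954,-0.0953)
member 8 (4-5): L=3.2156, (cx,cy)=(0.3527,0.9358)
member 9 (4-6): L=2.4920, (cx,cy)=(1.0000,0.0000)
member 10 (5-6): L=3.3012, (cx,cy)=(0.4114,-0.9115)
solve A·x = −loads:
  F[0-1] = -2367.2051 N (compression)
  F[0-2] = -618.3932 N (compression)
  F[1-2] = +451.8708 N (tension)
  F[1-3] = -4040.1491 N (compression)
  F[2-3] = -427.9768 N (compression)
  F[2-4] = -262.6804 N (compression)
  F[3-4] = +1326.1345 N (tension)
  F[3-5] = -4620.5095 N (compression)
  F[4-5] = -1339.8608 N (compression)
  F[4-6] = +641.8862 N (tension)
  F[5-6] = -1560.4022 N (compression)
  Rx@0 = +1435.8400 N
  Ry@0 = +2221.5852 N
  Ry@6 = +1422.2648 N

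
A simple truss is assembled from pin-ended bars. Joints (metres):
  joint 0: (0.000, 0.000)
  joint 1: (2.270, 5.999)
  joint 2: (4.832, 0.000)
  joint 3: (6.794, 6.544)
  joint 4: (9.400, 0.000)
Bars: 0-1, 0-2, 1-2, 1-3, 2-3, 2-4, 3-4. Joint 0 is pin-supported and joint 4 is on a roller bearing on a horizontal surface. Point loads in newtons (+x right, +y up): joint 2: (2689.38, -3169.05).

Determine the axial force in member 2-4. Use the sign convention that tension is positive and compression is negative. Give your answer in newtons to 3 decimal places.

N=5 nodes, M=7 members, R=3 reactions → 2N=10, M+R=10
member 0 (0-1): L=6.4141, (cx,cy)=(0.3539,0.9353)
member 1 (0-2): L=4.8320, (cx,cy)=(1.0000,0.0000)
member 2 (1-2): L=6.5232, (cx,cy)=(0.3928,-0.9196)
member 3 (1-3): L=4.5567, (cx,cy)=(0.9928,0.1196)
member 4 (2-3): L=6.8318, (cx,cy)=(0.2872,0.9579)
member 5 (2-4): L=4.5680, (cx,cy)=(1.0000,0.0000)
member 6 (3-4): L=7.0438, (cx,cy)=(0.3700,-0.9290)
solve A·x = −loads:
  F[0-1] = -1646.5896 N (compression)
  F[0-2] = +3272.1193 N (tension)
  F[1-2] = +1520.0466 N (tension)
  F[1-3] = -1188.2725 N (compression)
  F[2-3] = +1849.0400 N (tension)
  F[2-4] = +648.7230 N (tension)
  F[3-4] = -1753.4449 N (compression)
  Rx@0 = -2689.3800 N
  Ry@0 = +1540.0234 N
  Ry@4 = +1629.0266 N

648.723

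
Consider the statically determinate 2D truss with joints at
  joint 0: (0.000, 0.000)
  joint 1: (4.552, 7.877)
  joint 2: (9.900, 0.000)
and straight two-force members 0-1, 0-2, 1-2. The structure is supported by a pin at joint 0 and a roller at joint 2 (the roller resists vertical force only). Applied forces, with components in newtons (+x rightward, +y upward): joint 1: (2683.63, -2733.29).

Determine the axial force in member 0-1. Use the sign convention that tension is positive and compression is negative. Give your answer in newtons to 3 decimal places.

760.799

N=3 nodes, M=3 members, R=3 reactions → 2N=6, M+R=6
member 0 (0-1): L=9.0977, (cx,cy)=(0.5003,0.8658)
member 1 (0-2): L=9.9000, (cx,cy)=(1.0000,0.0000)
member 2 (1-2): L=9.5209, (cx,cy)=(0.5617,-0.8273)
solve A·x = −loads:
  F[0-1] = +760.7994 N (tension)
  F[0-2] = +2302.9662 N (tension)
  F[1-2] = -4099.9242 N (compression)
  Rx@0 = -2683.6300 N
  Ry@0 = -658.7190 N
  Ry@2 = +3392.0090 N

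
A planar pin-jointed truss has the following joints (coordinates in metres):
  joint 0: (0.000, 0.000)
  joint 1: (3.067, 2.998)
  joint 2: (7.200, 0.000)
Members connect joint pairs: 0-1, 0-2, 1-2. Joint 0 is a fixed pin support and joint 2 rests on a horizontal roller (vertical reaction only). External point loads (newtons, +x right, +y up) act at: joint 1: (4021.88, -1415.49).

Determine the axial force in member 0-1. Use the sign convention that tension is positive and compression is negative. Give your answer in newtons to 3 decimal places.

N=3 nodes, M=3 members, R=3 reactions → 2N=6, M+R=6
member 0 (0-1): L=4.2889, (cx,cy)=(0.7151,0.6990)
member 1 (0-2): L=7.2000, (cx,cy)=(1.0000,0.0000)
member 2 (1-2): L=5.1058, (cx,cy)=(0.8095,-0.5872)
solve A·x = −loads:
  F[0-1] = +1233.3543 N (tension)
  F[0-2] = +3139.9021 N (tension)
  F[1-2] = -3878.9900 N (compression)
  Rx@0 = -4021.8800 N
  Ry@0 = -862.1356 N
  Ry@2 = +2277.6256 N

1233.354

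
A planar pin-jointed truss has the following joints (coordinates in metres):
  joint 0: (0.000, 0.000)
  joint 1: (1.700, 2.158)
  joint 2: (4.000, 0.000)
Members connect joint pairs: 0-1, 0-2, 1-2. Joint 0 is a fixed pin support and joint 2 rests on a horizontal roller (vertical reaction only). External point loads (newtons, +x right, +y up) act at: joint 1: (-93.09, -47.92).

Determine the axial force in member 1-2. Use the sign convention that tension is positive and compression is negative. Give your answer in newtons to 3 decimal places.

N=3 nodes, M=3 members, R=3 reactions → 2N=6, M+R=6
member 0 (0-1): L=2.7472, (cx,cy)=(0.6188,0.7855)
member 1 (0-2): L=4.0000, (cx,cy)=(1.0000,0.0000)
member 2 (1-2): L=3.1539, (cx,cy)=(0.7293,-0.6842)
solve A·x = −loads:
  F[0-1] = -99.0104 N (compression)
  F[0-2] = -31.8206 N (compression)
  F[1-2] = +43.6341 N (tension)
  Rx@0 = +93.0900 N
  Ry@0 = +77.7761 N
  Ry@2 = -29.8561 N

43.634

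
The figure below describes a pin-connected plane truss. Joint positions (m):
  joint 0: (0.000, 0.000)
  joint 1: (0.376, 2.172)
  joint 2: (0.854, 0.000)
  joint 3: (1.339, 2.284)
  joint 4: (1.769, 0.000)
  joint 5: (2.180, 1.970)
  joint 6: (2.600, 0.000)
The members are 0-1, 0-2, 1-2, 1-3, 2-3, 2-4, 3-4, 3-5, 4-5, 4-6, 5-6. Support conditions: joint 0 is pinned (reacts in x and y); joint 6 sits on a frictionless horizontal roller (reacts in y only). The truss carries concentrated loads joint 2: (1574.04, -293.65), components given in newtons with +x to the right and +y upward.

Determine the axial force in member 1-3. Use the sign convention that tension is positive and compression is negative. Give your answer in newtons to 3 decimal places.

-76.110

N=7 nodes, M=11 members, R=3 reactions → 2N=14, M+R=14
member 0 (0-1): L=2.2043, (cx,cy)=(0.1706,0.9853)
member 1 (0-2): L=0.8540, (cx,cy)=(1.0000,0.0000)
member 2 (1-2): L=2.2240, (cx,cy)=(0.2149,-0.9766)
member 3 (1-3): L=0.9695, (cx,cy)=(0.9933,0.1155)
member 4 (2-3): L=2.3349, (cx,cy)=(0.2077,0.9782)
member 5 (2-4): L=0.9150, (cx,cy)=(1.0000,0.0000)
member 6 (3-4): L=2.3241, (cx,cy)=(0.1850,-0.9827)
member 7 (3-5): L=0.8977, (cx,cy)=(0.9368,-0.3498)
member 8 (4-5): L=2.0124, (cx,cy)=(0.2042,0.9789)
member 9 (4-6): L=0.8310, (cx,cy)=(1.0000,0.0000)
member 10 (5-6): L=2.0143, (cx,cy)=(0.2085,-0.9780)
solve A·x = −loads:
  F[0-1] = -200.1302 N (compression)
  F[0-2] = +1608.1773 N (tension)
  F[1-2] = +192.9132 N (tension)
  F[1-3] = -76.1098 N (compression)
  F[2-3] = +107.5919 N (tension)
  F[2-4] = +53.2517 N (tension)
  F[3-4] = -83.8065 N (compression)
  F[3-5] = -40.2913 N (compression)
  F[4-5] = +84.1329 N (tension)
  F[4-6] = +20.5635 N (tension)
  F[5-6] = -98.6204 N (compression)
  Rx@0 = -1574.0400 N
  Ry@0 = +197.1973 N
  Ry@6 = +96.4527 N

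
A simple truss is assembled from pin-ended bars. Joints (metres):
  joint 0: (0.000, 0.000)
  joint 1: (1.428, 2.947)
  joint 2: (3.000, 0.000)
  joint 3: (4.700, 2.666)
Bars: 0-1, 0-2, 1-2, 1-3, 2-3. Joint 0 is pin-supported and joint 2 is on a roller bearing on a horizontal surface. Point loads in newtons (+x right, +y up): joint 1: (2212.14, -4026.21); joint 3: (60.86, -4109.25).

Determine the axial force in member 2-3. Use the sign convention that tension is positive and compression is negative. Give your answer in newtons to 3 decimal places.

N=4 nodes, M=5 members, R=3 reactions → 2N=8, M+R=8
member 0 (0-1): L=3.2748, (cx,cy)=(0.4361,0.8999)
member 1 (0-2): L=3.0000, (cx,cy)=(1.0000,0.0000)
member 2 (1-2): L=3.3401, (cx,cy)=(0.4707,-0.8823)
member 3 (1-3): L=3.2840, (cx,cy)=(0.9963,-0.0856)
member 4 (2-3): L=3.1619, (cx,cy)=(0.5377,0.8432)
solve A·x = −loads:
  F[0-1] = +2718.0144 N (tension)
  F[0-2] = +1087.7726 N (tension)
  F[1-2] = -7582.8493 N (compression)
  F[1-3] = +2551.3152 N (tension)
  F[2-3] = -4614.6843 N (compression)
  Rx@0 = -2273.0000 N
  Ry@0 = -2445.9841 N
  Ry@2 = +10581.4441 N

-4614.684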